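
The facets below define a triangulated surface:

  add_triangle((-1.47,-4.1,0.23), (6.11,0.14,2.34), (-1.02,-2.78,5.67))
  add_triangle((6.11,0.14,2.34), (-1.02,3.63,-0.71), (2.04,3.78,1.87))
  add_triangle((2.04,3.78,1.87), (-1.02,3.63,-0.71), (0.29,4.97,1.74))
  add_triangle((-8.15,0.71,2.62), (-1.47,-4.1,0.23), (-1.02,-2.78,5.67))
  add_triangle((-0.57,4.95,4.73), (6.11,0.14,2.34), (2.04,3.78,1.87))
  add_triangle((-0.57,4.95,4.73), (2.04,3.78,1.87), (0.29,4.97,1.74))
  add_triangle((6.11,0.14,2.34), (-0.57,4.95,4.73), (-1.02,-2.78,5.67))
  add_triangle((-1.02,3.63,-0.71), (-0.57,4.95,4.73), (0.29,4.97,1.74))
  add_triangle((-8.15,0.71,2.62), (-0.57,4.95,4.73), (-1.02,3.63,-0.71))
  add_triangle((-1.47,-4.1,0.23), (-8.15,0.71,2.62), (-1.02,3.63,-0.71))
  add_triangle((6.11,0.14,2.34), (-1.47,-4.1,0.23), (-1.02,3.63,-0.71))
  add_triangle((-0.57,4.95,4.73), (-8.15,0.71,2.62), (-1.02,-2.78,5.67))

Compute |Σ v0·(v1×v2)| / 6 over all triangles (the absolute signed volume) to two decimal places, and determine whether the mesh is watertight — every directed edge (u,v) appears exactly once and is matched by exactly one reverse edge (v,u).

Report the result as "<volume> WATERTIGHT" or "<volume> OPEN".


Per-triangle v0·(v1×v2)/6:
  t1: +22.8703
  t2: +5.2645
  t3: +2.4276
  t4: +31.6255
  t5: +13.3095
  t6: +4.9056
  t7: +44.5215
  t8: +4.4672
  t9: +28.7787
  t10: +7.1275
  t11: -1.6277
  t12: +53.2767
Σ = +216.9470 → |volume| = 216.95

Directed edges: 36 total, each appears once with its reverse present → watertight.

216.95 WATERTIGHT


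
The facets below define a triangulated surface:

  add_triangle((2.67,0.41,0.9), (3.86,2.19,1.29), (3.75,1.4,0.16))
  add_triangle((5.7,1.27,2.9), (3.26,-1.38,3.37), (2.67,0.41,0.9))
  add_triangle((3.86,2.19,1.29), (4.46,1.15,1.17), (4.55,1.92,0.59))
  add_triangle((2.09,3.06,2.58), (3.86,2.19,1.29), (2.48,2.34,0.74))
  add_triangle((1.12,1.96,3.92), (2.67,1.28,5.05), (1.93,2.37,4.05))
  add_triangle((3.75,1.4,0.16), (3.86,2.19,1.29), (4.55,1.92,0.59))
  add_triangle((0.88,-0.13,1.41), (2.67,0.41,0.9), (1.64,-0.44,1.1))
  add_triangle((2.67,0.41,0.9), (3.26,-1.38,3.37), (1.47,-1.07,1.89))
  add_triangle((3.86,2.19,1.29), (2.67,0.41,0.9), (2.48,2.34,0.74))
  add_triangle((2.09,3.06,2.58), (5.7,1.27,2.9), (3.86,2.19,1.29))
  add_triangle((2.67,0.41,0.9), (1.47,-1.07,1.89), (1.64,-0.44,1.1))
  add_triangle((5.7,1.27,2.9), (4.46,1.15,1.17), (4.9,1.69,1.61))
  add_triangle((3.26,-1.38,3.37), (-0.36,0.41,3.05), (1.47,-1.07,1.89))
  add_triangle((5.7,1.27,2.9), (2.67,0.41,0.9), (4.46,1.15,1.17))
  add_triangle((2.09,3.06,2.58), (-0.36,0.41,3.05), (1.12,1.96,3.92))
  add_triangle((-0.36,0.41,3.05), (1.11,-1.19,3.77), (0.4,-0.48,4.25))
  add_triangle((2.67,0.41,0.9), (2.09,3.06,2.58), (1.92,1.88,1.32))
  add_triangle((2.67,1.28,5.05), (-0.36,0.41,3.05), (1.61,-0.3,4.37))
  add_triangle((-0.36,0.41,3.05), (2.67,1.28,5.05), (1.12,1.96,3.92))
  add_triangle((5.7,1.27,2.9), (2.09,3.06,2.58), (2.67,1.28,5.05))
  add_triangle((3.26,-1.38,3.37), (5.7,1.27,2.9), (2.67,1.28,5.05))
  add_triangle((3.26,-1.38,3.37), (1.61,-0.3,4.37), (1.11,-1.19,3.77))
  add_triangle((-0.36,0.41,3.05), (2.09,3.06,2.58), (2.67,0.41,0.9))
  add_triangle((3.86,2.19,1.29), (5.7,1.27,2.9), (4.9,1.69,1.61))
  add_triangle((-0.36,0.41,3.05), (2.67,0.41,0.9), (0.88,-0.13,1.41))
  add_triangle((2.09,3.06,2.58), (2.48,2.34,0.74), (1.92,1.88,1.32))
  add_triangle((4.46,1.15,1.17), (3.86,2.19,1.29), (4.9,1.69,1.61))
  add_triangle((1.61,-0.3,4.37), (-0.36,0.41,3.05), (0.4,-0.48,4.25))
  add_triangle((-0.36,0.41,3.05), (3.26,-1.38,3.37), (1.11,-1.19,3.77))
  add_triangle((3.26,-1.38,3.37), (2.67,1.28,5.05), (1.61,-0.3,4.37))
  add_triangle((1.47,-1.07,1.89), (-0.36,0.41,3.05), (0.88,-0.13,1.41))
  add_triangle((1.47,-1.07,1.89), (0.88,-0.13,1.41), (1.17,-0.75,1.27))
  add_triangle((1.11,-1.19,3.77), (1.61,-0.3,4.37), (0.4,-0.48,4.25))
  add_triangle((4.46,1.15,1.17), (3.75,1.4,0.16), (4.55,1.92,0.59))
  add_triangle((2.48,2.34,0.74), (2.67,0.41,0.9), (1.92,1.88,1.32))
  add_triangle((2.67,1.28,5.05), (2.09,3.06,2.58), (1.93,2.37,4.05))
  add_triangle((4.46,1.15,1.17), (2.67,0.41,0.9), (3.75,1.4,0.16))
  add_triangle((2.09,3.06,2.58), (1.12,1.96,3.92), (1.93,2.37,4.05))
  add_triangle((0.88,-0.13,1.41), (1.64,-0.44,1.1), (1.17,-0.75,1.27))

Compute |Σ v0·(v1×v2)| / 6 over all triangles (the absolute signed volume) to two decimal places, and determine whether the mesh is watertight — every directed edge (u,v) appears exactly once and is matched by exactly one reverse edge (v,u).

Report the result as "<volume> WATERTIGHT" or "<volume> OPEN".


Per-triangle v0·(v1×v2)/6:
  t1: -0.7807
  t2: +1.2179
  t3: +0.6900
  t4: +1.2364
  t5: +0.9052
  t6: +0.0296
  t7: -0.2782
  t8: +0.1425
  t9: +0.0585
  t10: +3.5771
  t11: +0.1138
  t12: +0.4936
  t13: +0.8843
  t14: +0.2611
  t15: +0.4385
  t16: -0.0533
  t17: -0.5029
  t18: +2.1230
  t19: +1.8956
  t20: +8.1112
  t21: +8.5008
  t22: +1.6023
  t23: -3.4772
  t24: +0.7326
  t25: -0.6047
  t26: -0.2807
  t27: +0.2003
  t28: +0.7293
  t29: -1.7060
  t30: +3.0686
  t31: -0.4293
  t32: -0.0362
  t33: +0.7524
  t34: +0.2630
  t35: -0.6543
  t36: +1.2487
  t37: +0.1063
  t38: +0.5888
  t39: -0.1118
Σ = +31.0562 → |volume| = 31.06

Directed edges: 117 total; 3 unmatched, e.g. (1.47,-1.07,1.89)→(1.64,-0.44,1.1) → open.

31.06 OPEN


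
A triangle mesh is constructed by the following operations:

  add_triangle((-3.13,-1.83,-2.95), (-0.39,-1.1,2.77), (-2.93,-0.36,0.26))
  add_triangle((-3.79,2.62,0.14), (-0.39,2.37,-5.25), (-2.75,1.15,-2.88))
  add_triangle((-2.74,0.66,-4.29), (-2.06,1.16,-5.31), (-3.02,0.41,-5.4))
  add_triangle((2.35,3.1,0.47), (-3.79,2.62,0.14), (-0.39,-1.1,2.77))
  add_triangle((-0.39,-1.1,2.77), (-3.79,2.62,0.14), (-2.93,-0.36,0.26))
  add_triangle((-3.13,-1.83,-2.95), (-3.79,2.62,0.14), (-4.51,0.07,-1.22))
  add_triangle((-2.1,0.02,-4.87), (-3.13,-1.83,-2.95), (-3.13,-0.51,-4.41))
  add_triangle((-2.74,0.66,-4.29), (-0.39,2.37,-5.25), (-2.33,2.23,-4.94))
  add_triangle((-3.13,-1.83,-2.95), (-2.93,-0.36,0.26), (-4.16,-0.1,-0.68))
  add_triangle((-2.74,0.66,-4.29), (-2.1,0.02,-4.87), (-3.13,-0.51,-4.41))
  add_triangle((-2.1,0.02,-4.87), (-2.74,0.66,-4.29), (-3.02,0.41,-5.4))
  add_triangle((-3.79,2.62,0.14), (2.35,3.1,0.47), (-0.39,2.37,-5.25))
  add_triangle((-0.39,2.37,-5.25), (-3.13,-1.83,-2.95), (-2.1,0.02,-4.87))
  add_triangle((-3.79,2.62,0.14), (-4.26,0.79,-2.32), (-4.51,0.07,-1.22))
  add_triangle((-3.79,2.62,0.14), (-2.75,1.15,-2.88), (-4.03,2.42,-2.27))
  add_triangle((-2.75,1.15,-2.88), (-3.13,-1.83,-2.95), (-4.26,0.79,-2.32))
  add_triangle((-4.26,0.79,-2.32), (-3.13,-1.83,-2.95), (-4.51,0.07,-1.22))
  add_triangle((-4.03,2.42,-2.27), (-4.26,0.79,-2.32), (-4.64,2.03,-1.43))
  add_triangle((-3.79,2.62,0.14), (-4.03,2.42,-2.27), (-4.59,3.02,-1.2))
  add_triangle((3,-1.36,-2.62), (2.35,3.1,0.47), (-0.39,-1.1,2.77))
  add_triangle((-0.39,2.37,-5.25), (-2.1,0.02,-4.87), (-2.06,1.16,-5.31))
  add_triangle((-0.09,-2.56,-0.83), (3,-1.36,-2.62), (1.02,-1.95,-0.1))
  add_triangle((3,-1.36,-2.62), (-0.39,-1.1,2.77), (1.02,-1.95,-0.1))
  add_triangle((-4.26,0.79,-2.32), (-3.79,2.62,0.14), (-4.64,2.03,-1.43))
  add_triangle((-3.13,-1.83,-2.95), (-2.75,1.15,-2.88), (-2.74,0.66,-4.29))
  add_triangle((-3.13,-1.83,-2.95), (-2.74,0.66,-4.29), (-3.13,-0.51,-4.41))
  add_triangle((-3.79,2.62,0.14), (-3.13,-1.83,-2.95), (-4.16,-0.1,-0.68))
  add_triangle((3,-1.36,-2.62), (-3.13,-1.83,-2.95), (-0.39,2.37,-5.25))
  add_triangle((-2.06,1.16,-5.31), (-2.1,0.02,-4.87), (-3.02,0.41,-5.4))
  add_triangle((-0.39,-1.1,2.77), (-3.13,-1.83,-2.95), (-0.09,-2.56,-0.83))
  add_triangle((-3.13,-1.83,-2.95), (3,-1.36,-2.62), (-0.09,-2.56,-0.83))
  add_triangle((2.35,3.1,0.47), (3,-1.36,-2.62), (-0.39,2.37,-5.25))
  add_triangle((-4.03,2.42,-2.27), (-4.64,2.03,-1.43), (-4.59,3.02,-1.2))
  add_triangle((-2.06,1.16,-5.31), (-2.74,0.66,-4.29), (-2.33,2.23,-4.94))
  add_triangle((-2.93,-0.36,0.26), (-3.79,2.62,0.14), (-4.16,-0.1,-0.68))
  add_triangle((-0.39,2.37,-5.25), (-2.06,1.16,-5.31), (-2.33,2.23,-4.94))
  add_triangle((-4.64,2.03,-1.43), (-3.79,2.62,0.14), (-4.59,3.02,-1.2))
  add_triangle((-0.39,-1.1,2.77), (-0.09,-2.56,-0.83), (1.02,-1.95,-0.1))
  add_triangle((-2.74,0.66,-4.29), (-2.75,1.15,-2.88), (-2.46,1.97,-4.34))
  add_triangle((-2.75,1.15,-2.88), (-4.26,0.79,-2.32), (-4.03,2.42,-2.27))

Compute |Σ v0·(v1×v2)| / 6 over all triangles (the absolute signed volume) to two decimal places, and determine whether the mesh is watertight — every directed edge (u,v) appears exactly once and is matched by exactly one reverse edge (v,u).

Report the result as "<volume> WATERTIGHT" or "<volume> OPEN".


116.40 OPEN

Per-triangle v0·(v1×v2)/6:
  t1: +3.5891
  t2: +6.4533
  t3: +0.5058
  t4: +8.7053
  t5: +4.0209
  t6: -2.4038
  t7: +1.0402
  t8: -2.1927
  t9: +1.3886
  t10: +1.0220
  t11: -0.0803
  t12: +16.4495
  t13: -0.7397
  t14: +2.8819
  t15: -0.4584
  t16: +2.9317
  t17: +2.7932
  t18: +1.3652
  t19: -0.0827
  t20: +6.6699
  t21: +1.2932
  t22: +1.7042
  t23: +1.3021
  t24: +0.3370
  t25: +2.1166
  t26: +0.5470
  t27: +3.6593
  t28: +15.3143
  t29: +0.7111
  t30: +4.4430
  t31: +5.9149
  t32: +14.4093
  t33: +0.9134
  t34: +1.1970
  t35: +1.5415
  t36: +2.1248
  t37: +0.8639
  t38: +1.5319
  t39: +1.0055
  t40: +1.6075
Σ = +116.3967 → |volume| = 116.40

Directed edges: 120 total; 4 unmatched, e.g. (-0.39,2.37,-5.25)→(-2.75,1.15,-2.88) → open.


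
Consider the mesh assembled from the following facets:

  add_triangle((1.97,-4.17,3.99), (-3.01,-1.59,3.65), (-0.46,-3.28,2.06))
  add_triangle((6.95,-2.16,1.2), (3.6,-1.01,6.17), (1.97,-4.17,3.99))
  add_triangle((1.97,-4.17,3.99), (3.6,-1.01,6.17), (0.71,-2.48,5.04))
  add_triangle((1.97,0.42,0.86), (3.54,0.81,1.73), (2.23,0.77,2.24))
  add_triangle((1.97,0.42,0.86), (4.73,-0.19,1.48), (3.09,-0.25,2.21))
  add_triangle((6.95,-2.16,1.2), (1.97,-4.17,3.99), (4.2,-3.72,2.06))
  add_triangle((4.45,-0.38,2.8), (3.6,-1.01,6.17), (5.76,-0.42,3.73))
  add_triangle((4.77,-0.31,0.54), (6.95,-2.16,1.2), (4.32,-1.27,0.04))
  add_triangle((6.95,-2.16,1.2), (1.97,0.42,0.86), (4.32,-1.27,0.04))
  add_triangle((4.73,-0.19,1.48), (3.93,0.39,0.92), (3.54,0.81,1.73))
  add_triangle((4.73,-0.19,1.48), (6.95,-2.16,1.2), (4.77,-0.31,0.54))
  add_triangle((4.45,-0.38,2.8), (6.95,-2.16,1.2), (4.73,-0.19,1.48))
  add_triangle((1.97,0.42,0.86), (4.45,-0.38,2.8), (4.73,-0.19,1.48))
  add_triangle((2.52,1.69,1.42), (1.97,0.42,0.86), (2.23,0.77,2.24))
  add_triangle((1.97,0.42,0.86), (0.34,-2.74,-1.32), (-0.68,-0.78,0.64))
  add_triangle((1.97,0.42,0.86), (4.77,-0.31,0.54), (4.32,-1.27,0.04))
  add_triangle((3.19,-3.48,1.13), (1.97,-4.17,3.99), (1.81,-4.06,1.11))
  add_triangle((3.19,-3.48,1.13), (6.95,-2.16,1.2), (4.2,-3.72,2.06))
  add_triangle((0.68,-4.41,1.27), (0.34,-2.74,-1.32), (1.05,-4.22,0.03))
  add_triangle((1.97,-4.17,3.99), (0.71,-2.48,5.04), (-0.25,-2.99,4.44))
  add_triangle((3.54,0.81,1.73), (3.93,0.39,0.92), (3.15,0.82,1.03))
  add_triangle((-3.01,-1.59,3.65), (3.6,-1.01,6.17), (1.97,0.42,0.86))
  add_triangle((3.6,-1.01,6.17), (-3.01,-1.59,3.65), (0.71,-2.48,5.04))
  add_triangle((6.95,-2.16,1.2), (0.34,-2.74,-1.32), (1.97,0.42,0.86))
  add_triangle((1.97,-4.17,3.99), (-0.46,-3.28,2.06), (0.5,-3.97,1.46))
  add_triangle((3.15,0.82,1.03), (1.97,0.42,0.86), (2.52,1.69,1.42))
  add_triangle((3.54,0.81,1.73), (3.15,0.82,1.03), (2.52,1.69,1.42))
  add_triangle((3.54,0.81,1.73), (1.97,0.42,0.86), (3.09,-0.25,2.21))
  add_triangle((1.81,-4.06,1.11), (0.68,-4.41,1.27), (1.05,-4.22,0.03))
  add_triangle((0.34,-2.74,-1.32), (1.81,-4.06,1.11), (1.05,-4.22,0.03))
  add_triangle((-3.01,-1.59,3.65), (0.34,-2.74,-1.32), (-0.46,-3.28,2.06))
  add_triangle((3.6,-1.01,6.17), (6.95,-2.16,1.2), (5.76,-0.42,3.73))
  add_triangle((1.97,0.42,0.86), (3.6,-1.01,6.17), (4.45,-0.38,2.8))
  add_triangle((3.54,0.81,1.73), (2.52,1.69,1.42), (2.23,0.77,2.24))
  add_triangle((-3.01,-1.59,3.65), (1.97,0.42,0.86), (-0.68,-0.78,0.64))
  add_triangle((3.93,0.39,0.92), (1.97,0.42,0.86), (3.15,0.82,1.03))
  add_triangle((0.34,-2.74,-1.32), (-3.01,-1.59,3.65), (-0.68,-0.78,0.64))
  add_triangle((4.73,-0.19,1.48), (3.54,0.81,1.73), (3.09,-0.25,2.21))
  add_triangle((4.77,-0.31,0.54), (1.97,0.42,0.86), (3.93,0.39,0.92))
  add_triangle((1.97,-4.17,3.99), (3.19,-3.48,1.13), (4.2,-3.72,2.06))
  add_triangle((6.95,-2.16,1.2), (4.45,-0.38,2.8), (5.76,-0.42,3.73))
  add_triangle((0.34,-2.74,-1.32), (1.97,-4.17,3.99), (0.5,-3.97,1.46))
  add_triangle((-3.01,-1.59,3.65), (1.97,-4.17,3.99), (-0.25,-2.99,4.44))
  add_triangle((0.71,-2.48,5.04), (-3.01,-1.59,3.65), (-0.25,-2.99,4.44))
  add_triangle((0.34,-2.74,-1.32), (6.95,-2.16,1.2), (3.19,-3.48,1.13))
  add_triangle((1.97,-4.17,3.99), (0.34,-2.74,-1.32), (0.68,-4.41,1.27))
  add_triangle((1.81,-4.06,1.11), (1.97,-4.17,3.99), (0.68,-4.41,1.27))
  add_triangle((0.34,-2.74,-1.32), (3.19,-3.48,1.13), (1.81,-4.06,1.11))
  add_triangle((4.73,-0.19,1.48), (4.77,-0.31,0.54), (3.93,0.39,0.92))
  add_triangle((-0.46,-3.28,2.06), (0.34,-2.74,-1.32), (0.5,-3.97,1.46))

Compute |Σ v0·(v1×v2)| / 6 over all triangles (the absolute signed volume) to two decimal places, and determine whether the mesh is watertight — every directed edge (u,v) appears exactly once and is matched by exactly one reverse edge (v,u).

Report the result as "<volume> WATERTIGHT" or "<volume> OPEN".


97.22 WATERTIGHT

Per-triangle v0·(v1×v2)/6:
  t1: +5.7919
  t2: +23.3255
  t3: +7.4579
  t4: +0.0051
  t5: -0.5133
  t6: +4.7078
  t7: -0.2632
  t8: +0.9348
  t9: -0.8878
  t10: +0.5013
  t11: +1.3213
  t12: +2.2417
  t13: +0.5925
  t14: -0.4484
  t15: -1.1713
  t16: -0.3053
  t17: +3.1465
  t18: +2.2277
  t19: +0.6908
  t20: +2.5751
  t21: +0.2116
  t22: +1.4654
  t23: +6.4703
  t24: +0.0622
  t25: +2.2353
  t26: -0.1462
  t27: +0.3457
  t28: -0.0707
  t29: +1.0141
  t30: +0.4936
  t31: +3.5832
  t32: +8.4610
  t33: +1.5058
  t34: +0.7267
  t35: -0.7433
  t36: -0.0895
  t37: +0.0787
  t38: +0.9949
  t39: -0.1198
  t40: +2.1233
  t41: -0.0463
  t42: +2.2169
  t43: +1.6681
  t44: +2.5353
  t45: +5.7417
  t46: -1.8880
  t47: +2.4849
  t48: +2.1876
  t49: +0.4403
  t50: +1.3476
Σ = +97.2210 → |volume| = 97.22

Directed edges: 150 total, each appears once with its reverse present → watertight.


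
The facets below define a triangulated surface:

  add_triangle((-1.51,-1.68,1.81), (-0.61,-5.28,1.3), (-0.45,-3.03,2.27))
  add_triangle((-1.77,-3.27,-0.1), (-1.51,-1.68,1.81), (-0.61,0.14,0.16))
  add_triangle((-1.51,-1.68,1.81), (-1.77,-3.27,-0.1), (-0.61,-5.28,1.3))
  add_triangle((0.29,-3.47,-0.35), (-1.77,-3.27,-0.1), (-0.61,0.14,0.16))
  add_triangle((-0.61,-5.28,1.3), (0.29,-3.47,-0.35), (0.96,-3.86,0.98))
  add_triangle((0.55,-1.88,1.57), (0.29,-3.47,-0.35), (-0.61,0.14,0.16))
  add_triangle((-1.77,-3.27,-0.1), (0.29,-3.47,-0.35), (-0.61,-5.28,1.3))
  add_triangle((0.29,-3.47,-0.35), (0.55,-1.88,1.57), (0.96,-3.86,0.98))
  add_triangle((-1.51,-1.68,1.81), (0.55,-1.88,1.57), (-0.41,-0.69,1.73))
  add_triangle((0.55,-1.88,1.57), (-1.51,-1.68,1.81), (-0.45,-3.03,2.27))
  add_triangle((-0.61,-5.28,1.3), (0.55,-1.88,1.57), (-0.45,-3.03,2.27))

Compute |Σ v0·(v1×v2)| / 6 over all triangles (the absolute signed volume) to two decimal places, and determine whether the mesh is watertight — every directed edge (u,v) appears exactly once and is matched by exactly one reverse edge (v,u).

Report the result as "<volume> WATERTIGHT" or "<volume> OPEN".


Per-triangle v0·(v1×v2)/6:
  t1: +1.6420
  t2: +0.6447
  t3: +2.7589
  t4: -0.0929
  t5: +1.5081
  t6: -0.6420
  t7: +2.0258
  t8: -0.3375
  t9: +0.6455
  t10: +0.3337
  t11: +1.1263
Σ = +9.6126 → |volume| = 9.61

Directed edges: 33 total; 7 unmatched, e.g. (-1.51,-1.68,1.81)→(-0.61,0.14,0.16) → open.

9.61 OPEN


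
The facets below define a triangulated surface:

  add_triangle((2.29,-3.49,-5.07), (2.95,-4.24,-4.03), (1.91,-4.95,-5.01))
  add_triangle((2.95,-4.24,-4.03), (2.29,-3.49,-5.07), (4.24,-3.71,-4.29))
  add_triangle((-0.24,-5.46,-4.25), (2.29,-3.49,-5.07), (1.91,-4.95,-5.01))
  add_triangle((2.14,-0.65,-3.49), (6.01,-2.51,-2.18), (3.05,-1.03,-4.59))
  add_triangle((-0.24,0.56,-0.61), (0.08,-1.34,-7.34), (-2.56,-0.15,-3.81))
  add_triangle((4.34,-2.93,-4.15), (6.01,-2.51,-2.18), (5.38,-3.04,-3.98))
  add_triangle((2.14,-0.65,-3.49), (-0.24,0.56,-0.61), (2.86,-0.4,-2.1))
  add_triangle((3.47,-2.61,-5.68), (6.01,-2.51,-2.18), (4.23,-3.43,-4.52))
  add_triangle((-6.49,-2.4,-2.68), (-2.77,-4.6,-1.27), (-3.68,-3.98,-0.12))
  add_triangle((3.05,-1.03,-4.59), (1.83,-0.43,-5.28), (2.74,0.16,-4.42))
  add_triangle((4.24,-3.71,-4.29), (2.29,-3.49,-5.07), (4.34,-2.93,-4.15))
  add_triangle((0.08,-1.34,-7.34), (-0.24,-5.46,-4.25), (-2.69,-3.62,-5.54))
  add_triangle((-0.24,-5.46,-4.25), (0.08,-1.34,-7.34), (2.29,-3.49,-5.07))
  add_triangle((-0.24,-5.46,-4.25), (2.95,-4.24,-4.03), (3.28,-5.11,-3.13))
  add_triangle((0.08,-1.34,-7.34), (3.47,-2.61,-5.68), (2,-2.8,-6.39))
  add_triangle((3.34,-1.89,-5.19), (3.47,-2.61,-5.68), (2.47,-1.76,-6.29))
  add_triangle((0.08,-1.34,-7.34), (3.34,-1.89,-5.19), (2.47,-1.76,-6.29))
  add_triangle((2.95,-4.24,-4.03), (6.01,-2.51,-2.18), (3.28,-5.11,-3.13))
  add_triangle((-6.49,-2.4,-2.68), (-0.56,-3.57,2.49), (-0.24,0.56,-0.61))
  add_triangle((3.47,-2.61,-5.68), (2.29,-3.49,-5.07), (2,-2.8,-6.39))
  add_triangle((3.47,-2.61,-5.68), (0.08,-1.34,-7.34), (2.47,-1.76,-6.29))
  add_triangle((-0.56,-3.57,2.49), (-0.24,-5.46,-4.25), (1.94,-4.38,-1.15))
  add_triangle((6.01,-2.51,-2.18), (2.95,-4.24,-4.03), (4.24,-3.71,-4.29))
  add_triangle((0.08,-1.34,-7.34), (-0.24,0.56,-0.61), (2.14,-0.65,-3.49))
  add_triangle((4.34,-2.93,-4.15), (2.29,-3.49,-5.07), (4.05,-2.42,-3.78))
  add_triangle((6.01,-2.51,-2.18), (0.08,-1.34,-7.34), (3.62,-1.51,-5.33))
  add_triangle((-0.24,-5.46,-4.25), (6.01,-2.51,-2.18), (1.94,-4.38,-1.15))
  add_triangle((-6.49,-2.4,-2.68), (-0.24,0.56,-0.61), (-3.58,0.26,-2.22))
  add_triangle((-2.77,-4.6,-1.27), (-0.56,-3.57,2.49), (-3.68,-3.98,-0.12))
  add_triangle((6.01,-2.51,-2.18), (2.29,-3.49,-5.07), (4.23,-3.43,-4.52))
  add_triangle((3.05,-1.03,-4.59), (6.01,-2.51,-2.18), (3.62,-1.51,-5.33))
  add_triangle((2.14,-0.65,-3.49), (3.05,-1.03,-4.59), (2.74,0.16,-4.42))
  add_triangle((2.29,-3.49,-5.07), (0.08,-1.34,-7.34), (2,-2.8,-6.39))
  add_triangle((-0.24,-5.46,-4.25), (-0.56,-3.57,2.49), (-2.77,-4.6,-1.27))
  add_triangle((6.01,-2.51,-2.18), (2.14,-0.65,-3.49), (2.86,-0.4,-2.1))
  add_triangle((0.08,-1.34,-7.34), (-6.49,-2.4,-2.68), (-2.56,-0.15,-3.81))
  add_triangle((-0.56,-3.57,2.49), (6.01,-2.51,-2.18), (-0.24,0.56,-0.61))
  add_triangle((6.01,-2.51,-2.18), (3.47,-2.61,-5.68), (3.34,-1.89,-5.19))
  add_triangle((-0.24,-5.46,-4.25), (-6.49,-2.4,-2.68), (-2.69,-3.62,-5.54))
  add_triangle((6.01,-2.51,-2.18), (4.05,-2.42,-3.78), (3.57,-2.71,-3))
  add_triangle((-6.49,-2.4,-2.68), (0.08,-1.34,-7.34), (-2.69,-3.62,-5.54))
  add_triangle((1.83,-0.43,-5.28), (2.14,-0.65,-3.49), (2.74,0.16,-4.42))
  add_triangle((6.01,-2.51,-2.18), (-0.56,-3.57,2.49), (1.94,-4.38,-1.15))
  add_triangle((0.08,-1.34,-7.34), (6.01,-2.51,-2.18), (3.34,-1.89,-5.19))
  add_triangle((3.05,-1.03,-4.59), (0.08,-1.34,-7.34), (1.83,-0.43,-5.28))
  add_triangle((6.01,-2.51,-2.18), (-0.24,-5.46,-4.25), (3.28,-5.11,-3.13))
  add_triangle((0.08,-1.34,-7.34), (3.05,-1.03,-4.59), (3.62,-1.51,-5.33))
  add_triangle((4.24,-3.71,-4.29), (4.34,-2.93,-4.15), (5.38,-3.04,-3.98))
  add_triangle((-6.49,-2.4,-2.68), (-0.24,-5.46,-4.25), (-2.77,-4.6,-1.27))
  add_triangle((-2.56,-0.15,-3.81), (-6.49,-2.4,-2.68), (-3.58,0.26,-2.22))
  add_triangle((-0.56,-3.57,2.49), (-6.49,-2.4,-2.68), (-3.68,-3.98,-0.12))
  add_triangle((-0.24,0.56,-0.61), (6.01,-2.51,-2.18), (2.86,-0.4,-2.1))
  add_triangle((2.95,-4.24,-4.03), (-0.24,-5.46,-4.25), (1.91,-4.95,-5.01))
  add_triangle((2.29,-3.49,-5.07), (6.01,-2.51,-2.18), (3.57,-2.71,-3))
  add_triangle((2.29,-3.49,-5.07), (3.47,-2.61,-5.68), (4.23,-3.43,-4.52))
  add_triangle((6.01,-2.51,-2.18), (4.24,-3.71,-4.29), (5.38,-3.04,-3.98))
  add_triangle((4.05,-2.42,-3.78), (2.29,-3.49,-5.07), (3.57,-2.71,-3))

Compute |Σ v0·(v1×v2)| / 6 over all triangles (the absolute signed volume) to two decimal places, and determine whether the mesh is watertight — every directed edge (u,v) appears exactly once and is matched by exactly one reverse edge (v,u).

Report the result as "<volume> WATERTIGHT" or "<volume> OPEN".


193.80 OPEN

Per-triangle v0·(v1×v2)/6:
  t1: +1.8703
  t2: +2.1292
  t3: +1.9839
  t4: +0.1878
  t5: +1.9720
  t6: -0.2243
  t7: +0.6129
  t8: +3.8952
  t9: +5.7707
  t10: +1.3653
  t11: +1.4344
  t12: +14.8466
  t13: +13.7038
  t14: +4.7460
  t15: +3.0955
  t16: +0.8242
  t17: -0.3119
  t18: +5.2432
  t19: +0.0512
  t20: +2.1952
  t21: +2.0710
  t22: +11.0534
  t23: +2.5423
  t24: +1.7225
  t25: +0.5243
  t26: +5.2707
  t27: +13.0224
  t28: -0.3548
  t29: +4.6127
  t30: +0.5136
  t31: +0.9745
  t32: -0.1377
  t33: +1.5902
  t34: +11.4642
  t35: +1.9001
  t36: +10.4319
  t37: -1.6027
  t38: +2.4333
  t39: +13.9461
  t40: -1.5775
  t41: +14.3752
  t42: -0.8146
  t43: +9.8778
  t44: -1.5813
  t45: +2.3759
  t46: -5.4421
  t47: +1.1338
  t48: +0.6129
  t49: +15.3214
  t50: +4.0772
  t51: +2.6182
  t52: -0.0653
  t53: +1.8895
  t54: +0.8494
  t55: +2.6473
  t56: +1.7540
  t57: -1.6173
Σ = +193.8036 → |volume| = 193.80

Directed edges: 171 total; 9 unmatched, e.g. (-2.56,-0.15,-3.81)→(-0.24,0.56,-0.61) → open.


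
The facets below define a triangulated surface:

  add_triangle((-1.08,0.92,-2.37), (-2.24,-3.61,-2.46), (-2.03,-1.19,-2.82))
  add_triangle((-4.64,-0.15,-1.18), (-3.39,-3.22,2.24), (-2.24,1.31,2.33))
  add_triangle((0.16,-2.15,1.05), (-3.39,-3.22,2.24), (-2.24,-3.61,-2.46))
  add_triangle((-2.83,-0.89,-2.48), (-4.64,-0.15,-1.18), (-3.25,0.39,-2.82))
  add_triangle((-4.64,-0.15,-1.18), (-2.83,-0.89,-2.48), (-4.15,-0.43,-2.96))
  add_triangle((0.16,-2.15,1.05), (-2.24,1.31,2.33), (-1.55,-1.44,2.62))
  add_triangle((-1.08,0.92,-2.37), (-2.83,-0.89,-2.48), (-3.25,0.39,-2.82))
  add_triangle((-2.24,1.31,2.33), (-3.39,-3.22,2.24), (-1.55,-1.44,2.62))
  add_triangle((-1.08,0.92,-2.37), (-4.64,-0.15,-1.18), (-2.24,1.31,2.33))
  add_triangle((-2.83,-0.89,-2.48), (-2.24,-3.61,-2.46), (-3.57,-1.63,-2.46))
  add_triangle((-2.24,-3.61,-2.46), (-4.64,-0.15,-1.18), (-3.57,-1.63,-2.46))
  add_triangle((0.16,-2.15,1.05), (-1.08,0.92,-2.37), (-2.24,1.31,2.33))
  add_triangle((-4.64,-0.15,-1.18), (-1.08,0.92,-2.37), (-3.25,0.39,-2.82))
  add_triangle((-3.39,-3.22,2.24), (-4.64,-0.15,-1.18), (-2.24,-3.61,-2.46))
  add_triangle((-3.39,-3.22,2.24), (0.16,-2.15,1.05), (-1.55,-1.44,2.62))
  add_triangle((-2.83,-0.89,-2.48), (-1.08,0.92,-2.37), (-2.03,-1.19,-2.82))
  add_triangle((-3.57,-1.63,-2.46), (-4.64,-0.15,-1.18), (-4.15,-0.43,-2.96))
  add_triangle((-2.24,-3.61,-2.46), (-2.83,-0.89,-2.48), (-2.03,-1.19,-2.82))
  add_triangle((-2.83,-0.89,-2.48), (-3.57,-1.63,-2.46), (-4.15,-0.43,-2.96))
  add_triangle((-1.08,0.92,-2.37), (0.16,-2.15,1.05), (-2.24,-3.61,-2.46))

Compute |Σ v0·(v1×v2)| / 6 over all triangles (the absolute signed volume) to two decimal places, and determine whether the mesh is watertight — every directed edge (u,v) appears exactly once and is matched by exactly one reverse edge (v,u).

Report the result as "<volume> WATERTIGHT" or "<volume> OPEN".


47.68 WATERTIGHT

Per-triangle v0·(v1×v2)/6:
  t1: +0.3334
  t2: +10.2911
  t3: +6.0925
  t4: +1.9049
  t5: -0.7734
  t6: +0.2919
  t7: +0.9648
  t8: +3.0840
  t9: +4.3814
  t10: +1.0350
  t11: +2.0320
  t12: -2.5510
  t13: +0.6699
  t14: +13.0336
  t15: +2.0966
  t16: +0.9889
  t17: +1.8757
  t18: +1.2974
  t19: +0.4379
  t20: +0.1959
Σ = +47.6827 → |volume| = 47.68

Directed edges: 60 total, each appears once with its reverse present → watertight.


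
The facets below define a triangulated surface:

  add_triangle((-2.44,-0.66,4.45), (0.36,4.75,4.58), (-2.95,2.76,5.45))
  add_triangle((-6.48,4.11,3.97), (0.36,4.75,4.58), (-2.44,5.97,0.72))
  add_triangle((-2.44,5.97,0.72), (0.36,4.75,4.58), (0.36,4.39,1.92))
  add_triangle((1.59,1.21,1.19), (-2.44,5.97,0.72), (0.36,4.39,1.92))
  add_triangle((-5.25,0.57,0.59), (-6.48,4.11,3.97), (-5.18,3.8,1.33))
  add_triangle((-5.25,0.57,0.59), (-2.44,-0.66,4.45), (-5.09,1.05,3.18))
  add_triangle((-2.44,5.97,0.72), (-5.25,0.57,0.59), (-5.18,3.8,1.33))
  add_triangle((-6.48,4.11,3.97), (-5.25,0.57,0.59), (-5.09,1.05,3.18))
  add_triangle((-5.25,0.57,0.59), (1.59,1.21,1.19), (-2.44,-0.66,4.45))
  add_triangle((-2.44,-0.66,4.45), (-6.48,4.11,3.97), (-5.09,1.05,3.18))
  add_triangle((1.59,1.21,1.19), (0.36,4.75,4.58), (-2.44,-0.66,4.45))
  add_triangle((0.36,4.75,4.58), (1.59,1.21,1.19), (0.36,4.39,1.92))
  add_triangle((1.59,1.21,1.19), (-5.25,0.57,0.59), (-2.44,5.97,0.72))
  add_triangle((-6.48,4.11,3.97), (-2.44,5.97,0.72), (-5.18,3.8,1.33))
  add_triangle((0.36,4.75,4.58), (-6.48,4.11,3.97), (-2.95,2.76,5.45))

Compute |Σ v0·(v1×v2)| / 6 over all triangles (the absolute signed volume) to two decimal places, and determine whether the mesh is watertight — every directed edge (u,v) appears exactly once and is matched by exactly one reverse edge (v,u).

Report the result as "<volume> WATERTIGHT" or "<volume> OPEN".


Per-triangle v0·(v1×v2)/6:
  t1: +7.4446
  t2: +27.0946
  t3: +5.4050
  t4: +0.6462
  t5: +6.9545
  t6: +3.9279
  t7: +2.4704
  t8: +6.3627
  t9: -6.1595
  t10: +6.8055
  t11: +6.0773
  t12: +2.7439
  t13: -6.2931
  t14: +8.3746
  t15: +14.9764
Σ = +86.8310 → |volume| = 86.83

Directed edges: 45 total; 3 unmatched, e.g. (-2.95,2.76,5.45)→(-2.44,-0.66,4.45) → open.

86.83 OPEN


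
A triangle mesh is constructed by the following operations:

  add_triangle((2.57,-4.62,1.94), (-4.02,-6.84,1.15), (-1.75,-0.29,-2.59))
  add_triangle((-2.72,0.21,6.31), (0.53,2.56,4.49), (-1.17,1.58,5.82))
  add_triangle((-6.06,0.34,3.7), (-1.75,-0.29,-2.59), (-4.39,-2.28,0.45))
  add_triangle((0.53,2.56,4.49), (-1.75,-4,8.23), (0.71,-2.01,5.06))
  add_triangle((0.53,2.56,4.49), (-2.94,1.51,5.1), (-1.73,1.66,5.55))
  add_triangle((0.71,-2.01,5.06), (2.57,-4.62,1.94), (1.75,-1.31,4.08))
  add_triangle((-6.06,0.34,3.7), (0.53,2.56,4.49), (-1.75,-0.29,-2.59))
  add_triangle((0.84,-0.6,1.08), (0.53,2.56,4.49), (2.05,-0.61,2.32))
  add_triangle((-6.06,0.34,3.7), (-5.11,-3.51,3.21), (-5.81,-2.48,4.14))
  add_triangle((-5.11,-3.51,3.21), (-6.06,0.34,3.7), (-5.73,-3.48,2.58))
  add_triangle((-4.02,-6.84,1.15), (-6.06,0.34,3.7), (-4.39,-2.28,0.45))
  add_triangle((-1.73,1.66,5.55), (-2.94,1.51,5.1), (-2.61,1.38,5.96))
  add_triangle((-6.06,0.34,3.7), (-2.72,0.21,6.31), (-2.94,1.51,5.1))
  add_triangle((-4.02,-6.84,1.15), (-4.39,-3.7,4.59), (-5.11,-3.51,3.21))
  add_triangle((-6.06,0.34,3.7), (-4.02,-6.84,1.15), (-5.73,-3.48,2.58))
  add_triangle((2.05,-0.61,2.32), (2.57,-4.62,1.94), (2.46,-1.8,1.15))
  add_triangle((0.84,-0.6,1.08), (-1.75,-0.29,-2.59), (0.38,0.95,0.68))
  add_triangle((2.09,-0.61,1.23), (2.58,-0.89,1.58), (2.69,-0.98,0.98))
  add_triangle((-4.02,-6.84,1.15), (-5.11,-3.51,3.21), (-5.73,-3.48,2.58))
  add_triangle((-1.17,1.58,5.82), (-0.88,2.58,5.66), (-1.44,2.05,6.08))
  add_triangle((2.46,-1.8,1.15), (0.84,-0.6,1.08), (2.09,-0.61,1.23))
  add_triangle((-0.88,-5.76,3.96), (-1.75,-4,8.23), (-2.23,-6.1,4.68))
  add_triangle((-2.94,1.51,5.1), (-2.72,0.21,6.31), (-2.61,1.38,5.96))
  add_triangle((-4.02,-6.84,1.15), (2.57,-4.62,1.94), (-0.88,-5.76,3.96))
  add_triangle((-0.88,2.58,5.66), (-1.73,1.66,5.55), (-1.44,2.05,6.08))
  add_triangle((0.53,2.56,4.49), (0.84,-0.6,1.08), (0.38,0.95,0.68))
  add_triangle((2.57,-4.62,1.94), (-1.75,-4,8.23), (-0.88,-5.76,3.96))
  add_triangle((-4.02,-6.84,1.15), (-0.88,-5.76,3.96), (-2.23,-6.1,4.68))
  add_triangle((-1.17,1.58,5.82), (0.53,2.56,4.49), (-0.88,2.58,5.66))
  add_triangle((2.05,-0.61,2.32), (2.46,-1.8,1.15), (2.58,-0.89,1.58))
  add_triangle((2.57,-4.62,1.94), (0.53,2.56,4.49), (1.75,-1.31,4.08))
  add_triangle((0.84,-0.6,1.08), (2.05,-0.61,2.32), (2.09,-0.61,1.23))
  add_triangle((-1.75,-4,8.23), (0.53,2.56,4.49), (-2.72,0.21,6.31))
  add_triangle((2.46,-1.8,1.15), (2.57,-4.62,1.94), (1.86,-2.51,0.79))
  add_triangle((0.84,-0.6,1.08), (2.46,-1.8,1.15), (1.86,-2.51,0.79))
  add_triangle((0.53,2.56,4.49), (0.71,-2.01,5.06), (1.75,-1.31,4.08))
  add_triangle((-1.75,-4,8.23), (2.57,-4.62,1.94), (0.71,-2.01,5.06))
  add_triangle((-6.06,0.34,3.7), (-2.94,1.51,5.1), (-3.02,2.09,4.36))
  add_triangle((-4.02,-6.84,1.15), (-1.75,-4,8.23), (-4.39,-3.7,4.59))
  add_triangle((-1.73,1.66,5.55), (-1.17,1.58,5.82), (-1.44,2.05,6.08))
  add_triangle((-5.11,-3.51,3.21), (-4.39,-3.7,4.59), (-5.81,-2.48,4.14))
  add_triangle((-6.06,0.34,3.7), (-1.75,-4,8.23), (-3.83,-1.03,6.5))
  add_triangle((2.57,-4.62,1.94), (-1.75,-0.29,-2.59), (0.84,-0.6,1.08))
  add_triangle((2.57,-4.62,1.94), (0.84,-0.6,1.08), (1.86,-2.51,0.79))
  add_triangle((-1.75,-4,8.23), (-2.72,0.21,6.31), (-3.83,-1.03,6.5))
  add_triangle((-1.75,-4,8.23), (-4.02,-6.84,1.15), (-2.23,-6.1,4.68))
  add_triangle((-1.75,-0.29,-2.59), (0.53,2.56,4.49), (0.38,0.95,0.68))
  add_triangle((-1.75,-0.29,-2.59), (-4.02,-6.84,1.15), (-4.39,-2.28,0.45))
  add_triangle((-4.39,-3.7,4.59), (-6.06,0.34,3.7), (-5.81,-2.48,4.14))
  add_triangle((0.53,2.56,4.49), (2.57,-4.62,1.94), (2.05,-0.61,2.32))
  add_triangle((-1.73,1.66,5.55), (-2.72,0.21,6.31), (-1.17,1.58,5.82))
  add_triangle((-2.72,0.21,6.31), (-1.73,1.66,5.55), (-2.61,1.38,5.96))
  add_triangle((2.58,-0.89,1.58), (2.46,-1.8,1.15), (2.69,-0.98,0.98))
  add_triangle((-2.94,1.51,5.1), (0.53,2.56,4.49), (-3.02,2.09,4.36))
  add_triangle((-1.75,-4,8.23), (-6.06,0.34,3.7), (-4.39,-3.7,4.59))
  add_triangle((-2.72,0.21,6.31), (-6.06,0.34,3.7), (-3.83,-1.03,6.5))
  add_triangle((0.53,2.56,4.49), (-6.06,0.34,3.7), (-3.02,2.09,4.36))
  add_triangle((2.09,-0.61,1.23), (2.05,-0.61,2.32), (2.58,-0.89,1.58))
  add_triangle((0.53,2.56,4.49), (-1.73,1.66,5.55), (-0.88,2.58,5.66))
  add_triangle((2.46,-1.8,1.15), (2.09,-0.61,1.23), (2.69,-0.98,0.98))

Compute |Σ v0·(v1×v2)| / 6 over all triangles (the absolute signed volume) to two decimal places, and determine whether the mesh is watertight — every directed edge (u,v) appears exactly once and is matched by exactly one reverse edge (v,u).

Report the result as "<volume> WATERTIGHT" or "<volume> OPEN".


Per-triangle v0·(v1×v2)/6:
  t1: +13.8044
  t2: +0.2005
  t3: +8.4604
  t4: +10.7022
  t5: +1.4926
  t6: +4.4246
  t7: +7.6820
  t8: -0.5854
  t9: +2.0174
  t10: +3.8679
  t11: +12.5879
  t12: +0.4922
  t13: +6.1245
  t14: +7.1666
  t15: -1.5462
  t16: +1.7989
  t17: +0.0169
  t18: +0.0330
  t19: +4.0753
  t20: +0.3203
  t21: -0.2575
  t22: +6.2972
  t23: +0.8640
  t24: +14.7026
  t25: +0.1842
  t26: +0.5725
  t27: +15.8819
  t28: +5.8156
  t29: +1.1146
  t30: +0.4206
  t31: +0.9350
  t32: -0.1353
  t33: +15.6388
  t34: +0.4373
  t35: -0.3233
  t36: +4.3395
  t37: +10.8459
  t38: +2.9927
  t39: +21.8052
  t40: +0.2056
  t41: +2.6435
  t42: +8.2209
  t43: -0.1616
  t44: -0.3986
  t45: +6.9772
  t46: +9.1715
  t47: +0.8739
  t48: +9.2950
  t49: +3.0498
  t50: +4.2249
  t51: +1.1114
  t52: +0.8866
  t53: +0.2650
  t54: +2.6480
  t55: +20.6398
  t56: +6.0869
  t57: -2.7560
  t58: +0.0529
  t59: -0.5879
  t60: -0.2071
Σ = +257.5094 → |volume| = 257.51

Directed edges: 180 total, each appears once with its reverse present → watertight.

257.51 WATERTIGHT


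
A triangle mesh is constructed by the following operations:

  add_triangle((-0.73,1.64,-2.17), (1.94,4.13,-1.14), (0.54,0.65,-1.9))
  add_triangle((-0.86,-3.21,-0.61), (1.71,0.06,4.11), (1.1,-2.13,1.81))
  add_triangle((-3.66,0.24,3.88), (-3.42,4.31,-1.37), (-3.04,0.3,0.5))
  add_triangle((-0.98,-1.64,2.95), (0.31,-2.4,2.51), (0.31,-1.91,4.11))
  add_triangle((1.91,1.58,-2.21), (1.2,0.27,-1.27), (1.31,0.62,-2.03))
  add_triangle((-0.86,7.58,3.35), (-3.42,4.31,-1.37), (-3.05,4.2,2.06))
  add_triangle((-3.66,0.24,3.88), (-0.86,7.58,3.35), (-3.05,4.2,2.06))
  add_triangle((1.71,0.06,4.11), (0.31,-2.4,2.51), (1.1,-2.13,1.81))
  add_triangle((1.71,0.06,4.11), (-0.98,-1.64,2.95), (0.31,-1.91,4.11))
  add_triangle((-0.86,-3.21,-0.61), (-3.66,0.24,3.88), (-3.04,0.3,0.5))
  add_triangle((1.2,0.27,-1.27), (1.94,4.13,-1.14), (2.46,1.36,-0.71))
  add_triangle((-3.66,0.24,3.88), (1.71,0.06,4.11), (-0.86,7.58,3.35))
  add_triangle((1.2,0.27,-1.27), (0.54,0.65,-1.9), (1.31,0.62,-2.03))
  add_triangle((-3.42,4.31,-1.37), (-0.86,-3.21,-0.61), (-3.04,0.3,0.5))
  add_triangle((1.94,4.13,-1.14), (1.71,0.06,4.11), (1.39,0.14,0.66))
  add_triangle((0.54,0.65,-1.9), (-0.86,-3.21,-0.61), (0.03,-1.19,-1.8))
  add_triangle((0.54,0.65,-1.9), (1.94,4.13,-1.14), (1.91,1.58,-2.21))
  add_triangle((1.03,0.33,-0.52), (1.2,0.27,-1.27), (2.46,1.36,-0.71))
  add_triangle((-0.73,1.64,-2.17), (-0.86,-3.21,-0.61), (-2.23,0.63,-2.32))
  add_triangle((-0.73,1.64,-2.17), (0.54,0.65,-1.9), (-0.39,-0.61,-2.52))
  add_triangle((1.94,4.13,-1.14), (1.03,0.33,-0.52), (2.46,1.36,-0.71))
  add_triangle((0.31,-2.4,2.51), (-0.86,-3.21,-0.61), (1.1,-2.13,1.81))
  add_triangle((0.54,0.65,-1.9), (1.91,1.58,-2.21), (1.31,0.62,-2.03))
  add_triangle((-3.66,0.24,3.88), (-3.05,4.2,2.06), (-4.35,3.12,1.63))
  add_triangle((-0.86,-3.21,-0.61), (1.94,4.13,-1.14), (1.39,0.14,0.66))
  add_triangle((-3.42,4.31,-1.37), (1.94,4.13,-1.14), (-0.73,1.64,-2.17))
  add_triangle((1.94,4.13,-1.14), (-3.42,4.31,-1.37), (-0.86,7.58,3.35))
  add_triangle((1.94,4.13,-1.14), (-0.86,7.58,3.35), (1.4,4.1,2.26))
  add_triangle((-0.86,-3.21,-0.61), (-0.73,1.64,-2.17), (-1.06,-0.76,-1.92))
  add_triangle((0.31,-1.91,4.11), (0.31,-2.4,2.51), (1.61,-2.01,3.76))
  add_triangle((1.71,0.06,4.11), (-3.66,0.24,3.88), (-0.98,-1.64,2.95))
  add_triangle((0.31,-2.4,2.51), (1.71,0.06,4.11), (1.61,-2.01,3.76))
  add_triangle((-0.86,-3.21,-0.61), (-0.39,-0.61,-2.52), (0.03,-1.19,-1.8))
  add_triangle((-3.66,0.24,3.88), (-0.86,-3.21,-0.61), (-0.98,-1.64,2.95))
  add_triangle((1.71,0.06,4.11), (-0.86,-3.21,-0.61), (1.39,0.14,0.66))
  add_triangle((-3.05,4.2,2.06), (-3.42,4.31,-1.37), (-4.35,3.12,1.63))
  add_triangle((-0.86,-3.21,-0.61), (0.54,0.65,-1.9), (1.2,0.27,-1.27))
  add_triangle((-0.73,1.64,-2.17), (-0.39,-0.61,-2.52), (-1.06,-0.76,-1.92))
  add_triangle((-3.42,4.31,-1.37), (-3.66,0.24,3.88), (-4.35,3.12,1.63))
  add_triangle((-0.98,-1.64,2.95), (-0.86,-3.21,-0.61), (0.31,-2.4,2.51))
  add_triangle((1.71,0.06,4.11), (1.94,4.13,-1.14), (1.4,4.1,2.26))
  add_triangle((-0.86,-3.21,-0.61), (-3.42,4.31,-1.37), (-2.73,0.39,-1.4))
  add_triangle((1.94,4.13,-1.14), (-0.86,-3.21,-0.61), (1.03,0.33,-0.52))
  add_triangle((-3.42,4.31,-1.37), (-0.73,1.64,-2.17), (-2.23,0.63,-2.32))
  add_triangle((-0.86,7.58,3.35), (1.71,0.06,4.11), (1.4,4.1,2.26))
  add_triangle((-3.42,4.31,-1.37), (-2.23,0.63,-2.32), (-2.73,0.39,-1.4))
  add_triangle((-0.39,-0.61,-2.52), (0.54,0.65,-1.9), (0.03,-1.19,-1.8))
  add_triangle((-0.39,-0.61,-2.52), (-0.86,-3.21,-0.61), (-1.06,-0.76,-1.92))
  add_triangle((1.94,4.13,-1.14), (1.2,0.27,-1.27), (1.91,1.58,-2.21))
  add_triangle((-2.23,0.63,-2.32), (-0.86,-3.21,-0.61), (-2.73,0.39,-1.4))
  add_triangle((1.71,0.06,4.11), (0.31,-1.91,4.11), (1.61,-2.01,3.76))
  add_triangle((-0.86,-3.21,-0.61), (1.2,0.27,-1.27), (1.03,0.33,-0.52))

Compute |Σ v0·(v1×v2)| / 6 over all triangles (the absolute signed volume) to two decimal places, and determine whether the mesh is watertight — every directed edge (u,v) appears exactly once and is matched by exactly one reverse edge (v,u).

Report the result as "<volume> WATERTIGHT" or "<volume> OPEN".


Per-triangle v0·(v1×v2)/6:
  t1: +2.0543
  t2: -1.6562
  t3: +6.4791
  t4: +1.0383
  t5: +0.1358
  t6: +11.4016
  t7: +11.3344
  t8: +1.6637
  t9: +1.3647
  t10: +5.5185
  t11: +1.2514
  t12: +26.9260
  t13: +0.0184
  t14: +4.7386
  t15: +2.9526
  t16: -0.0696
  t17: +1.0965
  t18: +0.0547
  t19: +1.6585
  t20: +0.9422
  t21: -0.3361
  t22: +1.5219
  t23: +0.2215
  t24: +5.2459
  t25: +1.6752
  t26: +6.2497
  t27: +20.9446
  t28: +8.3503
  t29: -0.0262
  t30: +1.0991
  t31: +6.3580
  t32: -1.1148
  t33: +0.6394
  t34: +5.3898
  t35: +2.3917
  t36: +5.1033
  t37: +0.9622
  t38: +0.7426
  t39: +1.2076
  t40: +2.5208
  t41: +5.4202
  t42: +0.2883
  t43: -0.7098
  t44: +2.9190
  t45: +8.6504
  t46: +2.0999
  t47: +0.4081
  t48: +0.8862
  t49: +0.3494
  t50: +1.8079
  t51: +2.0418
  t52: +0.3141
Σ = +172.5258 → |volume| = 172.53

Directed edges: 156 total, each appears once with its reverse present → watertight.

172.53 WATERTIGHT


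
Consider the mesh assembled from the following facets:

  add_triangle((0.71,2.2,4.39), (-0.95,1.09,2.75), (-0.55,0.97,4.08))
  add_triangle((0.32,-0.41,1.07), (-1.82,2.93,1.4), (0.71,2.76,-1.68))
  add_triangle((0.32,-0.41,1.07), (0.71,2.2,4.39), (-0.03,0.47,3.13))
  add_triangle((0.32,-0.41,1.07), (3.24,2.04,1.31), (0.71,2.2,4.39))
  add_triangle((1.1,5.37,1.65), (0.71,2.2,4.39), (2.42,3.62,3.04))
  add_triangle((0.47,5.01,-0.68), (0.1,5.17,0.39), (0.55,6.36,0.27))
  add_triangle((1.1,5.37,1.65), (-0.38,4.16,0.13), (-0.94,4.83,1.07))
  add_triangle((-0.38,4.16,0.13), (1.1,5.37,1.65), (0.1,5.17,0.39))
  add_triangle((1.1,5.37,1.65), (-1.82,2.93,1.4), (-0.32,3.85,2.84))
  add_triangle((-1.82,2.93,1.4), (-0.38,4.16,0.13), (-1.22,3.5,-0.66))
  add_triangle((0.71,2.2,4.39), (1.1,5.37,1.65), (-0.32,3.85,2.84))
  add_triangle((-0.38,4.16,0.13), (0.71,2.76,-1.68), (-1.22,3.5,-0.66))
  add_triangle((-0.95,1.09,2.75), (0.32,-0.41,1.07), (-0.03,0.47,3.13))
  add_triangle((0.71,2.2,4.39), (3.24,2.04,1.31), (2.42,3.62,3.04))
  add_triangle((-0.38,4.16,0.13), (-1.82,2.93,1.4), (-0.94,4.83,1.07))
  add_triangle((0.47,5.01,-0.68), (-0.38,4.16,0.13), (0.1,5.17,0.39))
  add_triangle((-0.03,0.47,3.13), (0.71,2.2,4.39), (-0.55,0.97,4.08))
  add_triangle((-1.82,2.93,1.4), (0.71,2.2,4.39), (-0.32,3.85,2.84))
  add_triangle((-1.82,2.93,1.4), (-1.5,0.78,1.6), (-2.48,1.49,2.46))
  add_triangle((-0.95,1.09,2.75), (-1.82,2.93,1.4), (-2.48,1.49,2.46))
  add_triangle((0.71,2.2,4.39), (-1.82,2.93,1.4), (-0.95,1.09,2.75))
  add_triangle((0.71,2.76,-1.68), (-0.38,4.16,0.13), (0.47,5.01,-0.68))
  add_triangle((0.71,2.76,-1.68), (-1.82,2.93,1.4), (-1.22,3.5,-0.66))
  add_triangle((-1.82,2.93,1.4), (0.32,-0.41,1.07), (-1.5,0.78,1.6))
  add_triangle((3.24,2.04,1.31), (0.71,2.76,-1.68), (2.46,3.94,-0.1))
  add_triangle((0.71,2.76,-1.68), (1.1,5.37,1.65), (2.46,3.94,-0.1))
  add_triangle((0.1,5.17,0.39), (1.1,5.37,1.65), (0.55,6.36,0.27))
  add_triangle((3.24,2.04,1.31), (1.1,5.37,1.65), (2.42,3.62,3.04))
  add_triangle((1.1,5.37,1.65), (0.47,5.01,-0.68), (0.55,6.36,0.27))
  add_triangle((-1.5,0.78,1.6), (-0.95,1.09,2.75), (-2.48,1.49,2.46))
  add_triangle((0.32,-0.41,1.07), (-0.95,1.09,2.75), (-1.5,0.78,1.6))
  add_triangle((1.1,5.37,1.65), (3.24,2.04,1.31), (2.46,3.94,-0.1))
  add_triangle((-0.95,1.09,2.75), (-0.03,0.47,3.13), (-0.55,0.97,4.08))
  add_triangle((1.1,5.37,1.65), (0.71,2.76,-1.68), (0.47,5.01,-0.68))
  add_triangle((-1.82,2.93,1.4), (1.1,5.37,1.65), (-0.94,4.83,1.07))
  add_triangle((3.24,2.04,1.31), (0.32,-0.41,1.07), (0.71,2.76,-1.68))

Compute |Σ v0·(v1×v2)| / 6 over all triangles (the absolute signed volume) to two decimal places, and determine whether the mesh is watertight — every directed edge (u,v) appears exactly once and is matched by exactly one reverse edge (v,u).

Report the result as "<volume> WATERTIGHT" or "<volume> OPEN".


Per-triangle v0·(v1×v2)/6:
  t1: +0.8416
  t2: -1.5944
  t3: +0.4893
  t4: +2.2452
  t5: +5.1319
  t6: +0.3218
  t7: +1.5261
  t8: +0.3362
  t9: +3.0934
  t10: +1.6448
  t11: +4.0698
  t12: +1.6157
  t13: +0.1583
  t14: +2.6931
  t15: +0.5367
  t16: +0.4788
  t17: +0.5508
  t18: +2.3630
  t19: -0.0648
  t20: +1.4592
  t21: +2.7055
  t22: +0.5780
  t23: -1.3642
  t24: -0.6669
  t25: +1.1727
  t26: +3.5702
  t27: +0.6381
  t28: +3.8427
  t29: +0.6568
  t30: +0.1146
  t31: +0.3161
  t32: +4.3210
  t33: -0.0083
  t34: +1.5459
  t35: +1.7598
  t36: -0.5253
Σ = +46.5533 → |volume| = 46.55

Directed edges: 108 total, each appears once with its reverse present → watertight.

46.55 WATERTIGHT


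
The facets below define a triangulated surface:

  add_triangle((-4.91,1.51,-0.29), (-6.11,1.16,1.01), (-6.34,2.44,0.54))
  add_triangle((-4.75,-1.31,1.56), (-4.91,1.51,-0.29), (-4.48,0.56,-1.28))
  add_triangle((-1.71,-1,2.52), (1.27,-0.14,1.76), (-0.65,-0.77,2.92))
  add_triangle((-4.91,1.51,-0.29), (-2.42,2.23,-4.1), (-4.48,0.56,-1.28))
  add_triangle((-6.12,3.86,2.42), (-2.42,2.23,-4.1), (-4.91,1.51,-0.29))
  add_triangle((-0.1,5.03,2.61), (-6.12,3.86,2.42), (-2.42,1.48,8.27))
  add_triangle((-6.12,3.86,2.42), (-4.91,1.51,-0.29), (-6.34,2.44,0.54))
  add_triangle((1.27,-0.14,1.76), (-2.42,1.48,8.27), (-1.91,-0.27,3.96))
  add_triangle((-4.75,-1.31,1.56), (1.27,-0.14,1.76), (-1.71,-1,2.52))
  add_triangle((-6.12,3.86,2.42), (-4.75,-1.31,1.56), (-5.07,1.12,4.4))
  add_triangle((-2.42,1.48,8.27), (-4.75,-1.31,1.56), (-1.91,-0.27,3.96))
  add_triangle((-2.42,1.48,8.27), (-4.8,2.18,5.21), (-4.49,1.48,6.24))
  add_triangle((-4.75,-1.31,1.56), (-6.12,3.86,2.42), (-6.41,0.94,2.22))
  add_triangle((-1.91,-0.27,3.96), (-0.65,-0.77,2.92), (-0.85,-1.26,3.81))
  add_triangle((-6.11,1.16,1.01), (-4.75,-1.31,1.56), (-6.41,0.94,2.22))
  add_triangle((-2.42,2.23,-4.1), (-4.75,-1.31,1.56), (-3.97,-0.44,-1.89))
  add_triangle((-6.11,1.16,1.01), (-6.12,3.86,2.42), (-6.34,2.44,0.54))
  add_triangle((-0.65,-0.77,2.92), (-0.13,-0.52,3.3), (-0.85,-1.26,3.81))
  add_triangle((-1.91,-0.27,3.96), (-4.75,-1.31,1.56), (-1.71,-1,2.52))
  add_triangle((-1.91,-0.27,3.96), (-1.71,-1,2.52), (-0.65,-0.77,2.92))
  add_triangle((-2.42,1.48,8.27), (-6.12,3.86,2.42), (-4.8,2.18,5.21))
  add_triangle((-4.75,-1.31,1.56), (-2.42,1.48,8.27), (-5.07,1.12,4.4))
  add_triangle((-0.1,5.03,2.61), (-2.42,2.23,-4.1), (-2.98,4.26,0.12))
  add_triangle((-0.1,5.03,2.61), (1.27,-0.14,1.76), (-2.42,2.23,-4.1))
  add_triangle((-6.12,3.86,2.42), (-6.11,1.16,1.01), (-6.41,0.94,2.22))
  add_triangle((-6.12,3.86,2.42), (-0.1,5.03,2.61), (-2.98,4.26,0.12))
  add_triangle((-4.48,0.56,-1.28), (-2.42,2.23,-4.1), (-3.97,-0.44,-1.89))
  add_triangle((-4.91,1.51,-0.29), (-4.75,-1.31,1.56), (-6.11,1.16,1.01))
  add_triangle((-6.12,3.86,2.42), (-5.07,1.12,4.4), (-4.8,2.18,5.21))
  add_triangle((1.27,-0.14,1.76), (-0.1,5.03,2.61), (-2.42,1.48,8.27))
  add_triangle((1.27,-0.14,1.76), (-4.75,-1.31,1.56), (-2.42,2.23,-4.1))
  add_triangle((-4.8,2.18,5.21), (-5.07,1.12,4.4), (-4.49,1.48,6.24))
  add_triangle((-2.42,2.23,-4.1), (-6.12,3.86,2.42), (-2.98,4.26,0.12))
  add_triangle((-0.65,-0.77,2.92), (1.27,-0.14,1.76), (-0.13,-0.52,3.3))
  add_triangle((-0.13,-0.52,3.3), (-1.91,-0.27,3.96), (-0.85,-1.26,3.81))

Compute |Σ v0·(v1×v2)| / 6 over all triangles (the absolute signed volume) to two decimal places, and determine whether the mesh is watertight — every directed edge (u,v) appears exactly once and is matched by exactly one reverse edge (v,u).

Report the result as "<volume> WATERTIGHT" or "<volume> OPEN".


155.66 OPEN

Per-triangle v0·(v1×v2)/6:
  t1: +1.0880
  t2: +3.5340
  t3: +0.0901
  t4: +3.8826
  t5: +9.7866
  t6: +37.1715
  t7: +0.3643
  t8: +2.8790
  t9: -0.1506
  t10: +11.1943
  t11: +4.1463
  t12: +2.9410
  t13: +0.3747
  t14: -0.1285
  t15: +2.3951
  t16: -4.7883
  t17: +3.1689
  t18: -0.0748
  t19: +1.7922
  t20: +0.6009
  t21: +6.1649
  t22: +10.2533
  t23: +8.5969
  t24: +1.9350
  t25: +3.5855
  t26: +11.6032
  t27: +3.4704
  t28: +2.0254
  t29: +4.9486
  t30: +11.6426
  t31: -3.0940
  t32: +1.7863
  t33: +11.5189
  t34: +0.1879
  t35: +0.7726
Σ = +155.6649 → |volume| = 155.66

Directed edges: 105 total; 9 unmatched, e.g. (-4.48,0.56,-1.28)→(-4.75,-1.31,1.56) → open.
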